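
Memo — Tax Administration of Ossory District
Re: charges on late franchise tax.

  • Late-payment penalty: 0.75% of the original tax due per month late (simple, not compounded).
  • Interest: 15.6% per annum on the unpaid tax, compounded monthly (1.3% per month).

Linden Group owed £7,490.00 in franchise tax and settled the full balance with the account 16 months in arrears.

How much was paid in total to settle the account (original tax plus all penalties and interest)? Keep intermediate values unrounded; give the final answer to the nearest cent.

£10,108.23

Late-payment penalty: 16 × 0.75% × £7,490.00 = £898.80
Interest: £7,490.00 × ((1 + 0.013)^16 − 1) = £7,490.00 × 0.2295640… = £1,719.4341…
Total = £7,490.00 + £898.8000 + £1,719.4341… = £10,108.23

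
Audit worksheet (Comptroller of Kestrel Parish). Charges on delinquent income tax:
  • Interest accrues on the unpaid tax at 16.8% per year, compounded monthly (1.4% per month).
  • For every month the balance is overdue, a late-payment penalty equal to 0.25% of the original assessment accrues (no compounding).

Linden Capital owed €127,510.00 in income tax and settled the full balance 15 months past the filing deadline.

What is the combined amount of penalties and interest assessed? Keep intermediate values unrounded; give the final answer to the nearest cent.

Late-payment penalty: 15 × 0.25% × €127,510.00 = €4,781.63…
Interest: €127,510.00 × ((1 + 0.014)^15 − 1) = €127,510.00 × 0.2318826… = €29,567.3518…
Penalties + interest = €4,781.6250 + €29,567.3518… = €34,348.98

€34,348.98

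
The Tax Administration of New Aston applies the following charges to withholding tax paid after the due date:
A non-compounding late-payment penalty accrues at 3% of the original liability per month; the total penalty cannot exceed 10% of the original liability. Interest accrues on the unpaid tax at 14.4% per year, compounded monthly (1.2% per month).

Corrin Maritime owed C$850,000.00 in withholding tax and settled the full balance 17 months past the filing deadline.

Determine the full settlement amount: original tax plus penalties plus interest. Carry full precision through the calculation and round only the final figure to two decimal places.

C$1,126,088.47

Penalty (uncapped): 17 × 3% × C$850,000.00 = C$433,500.00; cap = 10% × C$850,000.00 = C$85,000.00 → penalty = C$85,000.00
Interest: C$850,000.00 × ((1 + 0.012)^17 − 1) = C$850,000.00 × 0.2248100… = C$191,088.4737…
Total = C$850,000.00 + C$85,000.0000 + C$191,088.4737… = C$1,126,088.47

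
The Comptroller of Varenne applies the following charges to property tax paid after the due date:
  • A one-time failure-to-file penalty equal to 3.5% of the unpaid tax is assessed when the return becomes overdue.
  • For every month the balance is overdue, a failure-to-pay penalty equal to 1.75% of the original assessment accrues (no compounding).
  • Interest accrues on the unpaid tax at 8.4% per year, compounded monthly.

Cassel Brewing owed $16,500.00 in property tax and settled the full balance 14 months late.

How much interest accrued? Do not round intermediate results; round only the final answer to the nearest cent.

Interest (8.4%/yr ÷ 12 = 0.7%/month): $16,500.00 × ((1 + 0.007)^14 − 1) = $1,692.6738…

$1,692.67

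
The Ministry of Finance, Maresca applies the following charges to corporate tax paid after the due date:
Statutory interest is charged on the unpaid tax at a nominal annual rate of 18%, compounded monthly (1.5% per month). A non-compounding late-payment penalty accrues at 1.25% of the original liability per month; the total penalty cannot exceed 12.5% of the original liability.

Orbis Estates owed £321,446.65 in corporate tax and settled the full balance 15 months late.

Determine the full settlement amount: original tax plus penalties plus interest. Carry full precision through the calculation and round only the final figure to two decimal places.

Penalty (uncapped): 15 × 1.25% × £321,446.65 = £60,271.25…; cap = 12.5% × £321,446.65 = £40,180.83… → penalty = £40,180.83…
Interest: £321,446.65 × ((1 + 0.015)^15 − 1) = £321,446.65 × 0.2502321… = £80,436.2595…
Total = £321,446.65 + £40,180.8313… + £80,436.2595… = £442,063.74

£442,063.74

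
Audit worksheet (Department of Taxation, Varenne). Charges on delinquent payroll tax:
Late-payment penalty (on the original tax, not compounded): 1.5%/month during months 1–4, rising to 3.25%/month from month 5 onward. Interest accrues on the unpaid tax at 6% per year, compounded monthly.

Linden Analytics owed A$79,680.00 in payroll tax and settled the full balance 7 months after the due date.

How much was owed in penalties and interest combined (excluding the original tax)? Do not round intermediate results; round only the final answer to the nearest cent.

A$15,380.58

Penalty, months 1–4: 4 × 1.5% × A$79,680.00 = A$4,780.80
Penalty, months 5–7: 3 × 3.25% × A$79,680.00 = A$7,768.80
Interest (6%/yr ÷ 12 = 0.5%/month): A$79,680.00 × ((1 + 0.005)^7 − 1) = A$2,830.9823…
Penalties + interest = A$12,549.6000 + A$2,830.9823… = A$15,380.58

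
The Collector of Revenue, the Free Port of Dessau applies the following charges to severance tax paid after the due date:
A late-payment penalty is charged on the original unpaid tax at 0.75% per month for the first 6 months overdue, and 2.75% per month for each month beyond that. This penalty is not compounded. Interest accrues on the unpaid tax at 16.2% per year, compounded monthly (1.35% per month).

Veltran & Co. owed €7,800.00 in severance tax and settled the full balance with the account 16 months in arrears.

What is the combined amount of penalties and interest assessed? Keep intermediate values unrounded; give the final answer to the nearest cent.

€4,362.62

Penalty, months 1–6: 6 × 0.75% × €7,800.00 = €351.00
Penalty, months 7–16: 10 × 2.75% × €7,800.00 = €2,145.00
Interest: €7,800.00 × ((1 + 0.0135)^16 − 1) = €7,800.00 × 0.2393103… = €1,866.6201…
Penalties + interest = €2,496.0000 + €1,866.6201… = €4,362.62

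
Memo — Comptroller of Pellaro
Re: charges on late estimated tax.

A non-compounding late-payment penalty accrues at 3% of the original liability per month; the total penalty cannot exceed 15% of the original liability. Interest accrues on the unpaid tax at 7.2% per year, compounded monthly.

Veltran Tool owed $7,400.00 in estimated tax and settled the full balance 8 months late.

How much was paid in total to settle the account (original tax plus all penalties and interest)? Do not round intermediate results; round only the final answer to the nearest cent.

Penalty (uncapped): 8 × 3% × $7,400.00 = $1,776.00; cap = 15% × $7,400.00 = $1,110.00 → penalty = $1,110.00
Interest (7.2%/yr ÷ 12 = 0.6%/month): $7,400.00 × ((1 + 0.006)^8 − 1) = $362.7494…
Total = $7,400.00 + $1,110.0000 + $362.7494… = $8,872.75

$8,872.75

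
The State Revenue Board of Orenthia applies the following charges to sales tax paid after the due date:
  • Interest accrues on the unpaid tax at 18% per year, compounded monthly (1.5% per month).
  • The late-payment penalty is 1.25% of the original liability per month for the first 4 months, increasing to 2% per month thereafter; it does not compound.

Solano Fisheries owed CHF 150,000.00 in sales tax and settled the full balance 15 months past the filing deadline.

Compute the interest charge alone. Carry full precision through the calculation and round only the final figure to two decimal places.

Interest: CHF 150,000.00 × ((1 + 0.015)^15 − 1) = CHF 150,000.00 × 0.2502321… = CHF 37,534.8100…

CHF 37,534.81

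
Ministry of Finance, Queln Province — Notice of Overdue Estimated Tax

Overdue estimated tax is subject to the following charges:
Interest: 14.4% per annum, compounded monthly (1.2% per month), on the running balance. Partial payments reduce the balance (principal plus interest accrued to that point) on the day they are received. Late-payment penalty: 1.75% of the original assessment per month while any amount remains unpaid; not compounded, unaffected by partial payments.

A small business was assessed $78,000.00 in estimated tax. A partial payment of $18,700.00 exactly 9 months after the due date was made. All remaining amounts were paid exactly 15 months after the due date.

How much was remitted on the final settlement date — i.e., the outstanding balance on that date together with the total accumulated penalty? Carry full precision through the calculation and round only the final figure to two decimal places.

Balance at month 9: $78,000.0000 × (1 + 0.012)^9 = $86,839.8801…
After $18,700.00 payment: $86,839.8801… − $18,700.00 = $68,139.8801…
Balance at month 15: $68,139.8801… × (1 + 0.012)^6 = $73,195.5098…
Penalty: 15 × 1.75% × $78,000.00 = $20,475.00
Final settlement = outstanding balance + penalty = $73,195.5098… + $20,475.00 = $93,670.51

$93,670.51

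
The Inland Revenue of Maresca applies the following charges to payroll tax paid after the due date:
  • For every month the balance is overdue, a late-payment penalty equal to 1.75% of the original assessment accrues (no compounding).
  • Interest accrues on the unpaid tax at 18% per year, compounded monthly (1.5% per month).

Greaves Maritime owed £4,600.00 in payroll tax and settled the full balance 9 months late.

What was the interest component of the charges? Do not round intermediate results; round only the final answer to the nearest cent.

£659.59

Interest: £4,600.00 × ((1 + 0.015)^9 − 1) = £4,600.00 × 0.1433900… = £659.5939…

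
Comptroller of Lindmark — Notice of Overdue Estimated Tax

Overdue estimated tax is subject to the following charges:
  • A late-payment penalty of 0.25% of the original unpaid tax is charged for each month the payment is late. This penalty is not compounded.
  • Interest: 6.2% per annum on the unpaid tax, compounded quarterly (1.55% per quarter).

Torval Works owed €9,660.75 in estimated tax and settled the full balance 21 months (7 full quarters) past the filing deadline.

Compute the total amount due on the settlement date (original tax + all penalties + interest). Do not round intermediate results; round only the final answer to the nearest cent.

€11,266.15

Late-payment penalty: 21 × 0.25% × €9,660.75 = €507.19…
Interest: €9,660.75 × ((1 + 0.0155)^7 − 1) = €9,660.75 × 0.1136776… = €1,098.2111…
Total = €9,660.75 + €507.1894… + €1,098.2111… = €11,266.15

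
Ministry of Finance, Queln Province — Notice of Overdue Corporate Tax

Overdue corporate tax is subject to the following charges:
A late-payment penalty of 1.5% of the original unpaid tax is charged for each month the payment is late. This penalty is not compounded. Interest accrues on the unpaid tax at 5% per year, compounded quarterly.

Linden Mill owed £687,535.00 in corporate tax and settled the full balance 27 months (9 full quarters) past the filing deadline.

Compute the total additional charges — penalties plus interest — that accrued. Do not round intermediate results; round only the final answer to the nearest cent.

£359,781.69

Late-payment penalty = 1.5% × £687,535.00 × 27 mo = £278,451.68…
Interest (5%/yr ÷ 4 = 1.25%/quarter): £687,535.00 × ((1 + 0.0125)^9 − 1) = £81,330.0122…
Penalties + interest = £278,451.6750 + £81,330.0122… = £359,781.69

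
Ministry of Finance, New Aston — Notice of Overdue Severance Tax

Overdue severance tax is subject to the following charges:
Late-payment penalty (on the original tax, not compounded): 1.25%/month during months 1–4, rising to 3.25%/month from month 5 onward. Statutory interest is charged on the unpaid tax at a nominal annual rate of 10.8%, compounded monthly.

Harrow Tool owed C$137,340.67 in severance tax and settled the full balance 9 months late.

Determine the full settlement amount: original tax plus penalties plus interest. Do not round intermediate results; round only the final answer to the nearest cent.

Penalty, months 1–4: 4 × 1.25% × C$137,340.67 = C$6,867.03…
Penalty, months 5–9: 5 × 3.25% × C$137,340.67 = C$22,317.86…
Interest (10.8%/yr ÷ 12 = 0.9%/month): C$137,340.67 × ((1 + 0.009)^9 − 1) = C$11,533.6044…
Total = C$137,340.67 + C$29,184.8924… + C$11,533.6044… = C$178,059.17

C$178,059.17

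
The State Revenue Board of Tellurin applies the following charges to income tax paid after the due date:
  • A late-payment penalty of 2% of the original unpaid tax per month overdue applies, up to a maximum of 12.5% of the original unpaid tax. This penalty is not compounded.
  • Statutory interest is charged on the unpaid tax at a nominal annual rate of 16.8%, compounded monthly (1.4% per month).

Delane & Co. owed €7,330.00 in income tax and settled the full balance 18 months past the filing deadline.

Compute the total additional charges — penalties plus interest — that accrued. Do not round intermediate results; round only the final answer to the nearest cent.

Penalty (uncapped): 18 × 2% × €7,330.00 = €2,638.80; cap = 12.5% × €7,330.00 = €916.25 → penalty = €916.25
Interest: €7,330.00 × ((1 + 0.014)^18 − 1) = €7,330.00 × 0.2843494… = €2,084.2812…
Penalties + interest = €916.2500 + €2,084.2812… = €3,000.53

€3,000.53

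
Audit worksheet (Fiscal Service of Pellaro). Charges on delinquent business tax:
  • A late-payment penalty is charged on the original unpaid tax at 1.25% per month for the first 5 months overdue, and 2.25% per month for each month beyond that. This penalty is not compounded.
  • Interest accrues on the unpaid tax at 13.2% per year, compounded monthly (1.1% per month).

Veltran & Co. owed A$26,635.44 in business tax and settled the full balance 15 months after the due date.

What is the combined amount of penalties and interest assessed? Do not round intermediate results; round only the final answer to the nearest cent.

Penalty, months 1–5: 5 × 1.25% × A$26,635.44 = A$1,664.72…
Penalty, months 6–15: 10 × 2.25% × A$26,635.44 = A$5,992.97…
Interest: A$26,635.44 × ((1 + 0.011)^15 − 1) = A$26,635.44 × 0.1783311… = A$4,749.9269…
Penalties + interest = A$7,657.6890 + A$4,749.9269… = A$12,407.62

A$12,407.62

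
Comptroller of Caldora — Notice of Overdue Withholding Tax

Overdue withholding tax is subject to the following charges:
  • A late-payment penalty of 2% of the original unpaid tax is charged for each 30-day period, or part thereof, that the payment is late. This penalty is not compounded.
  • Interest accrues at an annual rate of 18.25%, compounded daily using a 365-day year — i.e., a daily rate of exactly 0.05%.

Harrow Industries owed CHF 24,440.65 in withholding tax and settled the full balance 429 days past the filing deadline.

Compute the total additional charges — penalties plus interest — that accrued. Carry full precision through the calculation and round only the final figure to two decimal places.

CHF 13,177.80

Penalty periods: ⌈429/30⌉ = 15; penalty = 15 × 2% × CHF 24,440.65 = CHF 7,332.20…
Interest: CHF 24,440.65 × ((1 + 0.0005)^429 − 1) = CHF 24,440.65 × 0.23917569… = CHF 5,845.6093…
Penalties + interest = CHF 7,332.1950 + CHF 5,845.6093… = CHF 13,177.80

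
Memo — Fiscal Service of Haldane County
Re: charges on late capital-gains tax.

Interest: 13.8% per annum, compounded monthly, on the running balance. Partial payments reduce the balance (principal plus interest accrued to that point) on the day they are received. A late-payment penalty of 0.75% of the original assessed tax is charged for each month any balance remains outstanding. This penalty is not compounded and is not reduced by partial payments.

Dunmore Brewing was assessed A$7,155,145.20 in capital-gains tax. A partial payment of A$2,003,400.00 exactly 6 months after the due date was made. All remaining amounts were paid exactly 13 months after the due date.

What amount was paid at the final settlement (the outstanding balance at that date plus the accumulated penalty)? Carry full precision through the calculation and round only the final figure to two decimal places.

Monthly rate = 13.8% ÷ 12 = 1.15%
Balance at month 6: A$7,155,145.2000 × (1 + 0.0115)^6 = A$7,663,263.7655…
After A$2,003,400.00 payment: A$7,663,263.7655… − A$2,003,400.00 = A$5,659,863.7655…
Balance at month 13: A$5,659,863.7655… × (1 + 0.0115)^7 = A$6,131,506.4221…
Penalty: 13 × 0.75% × A$7,155,145.20 = A$697,626.66…
Final settlement = outstanding balance + penalty = A$6,131,506.4221… + A$697,626.66… = A$6,829,133.08

A$6,829,133.08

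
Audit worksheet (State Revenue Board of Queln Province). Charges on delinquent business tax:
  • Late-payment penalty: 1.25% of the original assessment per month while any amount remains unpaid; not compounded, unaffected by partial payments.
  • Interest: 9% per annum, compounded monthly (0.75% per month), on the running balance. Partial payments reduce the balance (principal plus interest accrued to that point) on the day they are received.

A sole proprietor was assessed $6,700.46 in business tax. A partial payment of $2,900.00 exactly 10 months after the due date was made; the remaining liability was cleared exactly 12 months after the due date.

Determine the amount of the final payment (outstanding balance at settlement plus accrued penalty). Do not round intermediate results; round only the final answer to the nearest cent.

Balance at month 10: $6,700.4600 × (1 + 0.0075)^10 = $7,220.2987…
After $2,900.00 payment: $7,220.2987… − $2,900.00 = $4,320.2987…
Balance at month 12: $4,320.2987… × (1 + 0.0075)^2 = $4,385.3462…
Penalty: 12 × 1.25% × $6,700.46 = $1,005.07…
Final settlement = outstanding balance + penalty = $4,385.3462… + $1,005.07… = $5,390.42

$5,390.42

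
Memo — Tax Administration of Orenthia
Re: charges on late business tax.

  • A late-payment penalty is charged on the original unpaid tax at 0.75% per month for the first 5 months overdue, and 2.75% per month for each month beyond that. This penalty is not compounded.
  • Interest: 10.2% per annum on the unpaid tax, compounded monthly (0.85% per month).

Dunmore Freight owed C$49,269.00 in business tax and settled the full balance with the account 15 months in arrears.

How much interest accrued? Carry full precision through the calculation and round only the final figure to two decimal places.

Interest: C$49,269.00 × ((1 + 0.0085)^15 − 1) = C$49,269.00 × 0.1353729… = C$6,669.6893…

C$6,669.69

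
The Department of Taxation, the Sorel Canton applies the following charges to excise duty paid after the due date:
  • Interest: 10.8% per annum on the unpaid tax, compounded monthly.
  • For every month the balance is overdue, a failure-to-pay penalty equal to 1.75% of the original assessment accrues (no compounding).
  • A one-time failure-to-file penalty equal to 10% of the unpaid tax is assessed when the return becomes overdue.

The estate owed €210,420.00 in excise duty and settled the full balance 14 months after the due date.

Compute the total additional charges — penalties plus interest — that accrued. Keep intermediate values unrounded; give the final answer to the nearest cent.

€100,716.07

Failure-to-file penalty: 10% × €210,420.00 = €21,042.00
Failure-to-pay penalty = 1.75% × €210,420.00 × 14 mo = €51,552.90
Interest (10.8%/yr ÷ 12 = 0.9%/month): €210,420.00 × ((1 + 0.009)^14 − 1) = €28,121.1692…
Penalties + interest = €72,594.9000 + €28,121.1692… = €100,716.07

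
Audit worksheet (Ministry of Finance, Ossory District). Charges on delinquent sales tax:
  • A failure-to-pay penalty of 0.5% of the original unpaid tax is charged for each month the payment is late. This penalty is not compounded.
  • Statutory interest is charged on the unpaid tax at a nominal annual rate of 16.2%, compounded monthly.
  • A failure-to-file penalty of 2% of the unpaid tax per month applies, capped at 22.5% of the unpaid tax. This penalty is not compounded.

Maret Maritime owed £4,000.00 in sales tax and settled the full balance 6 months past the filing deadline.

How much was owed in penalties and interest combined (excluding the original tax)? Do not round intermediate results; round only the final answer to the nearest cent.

£935.13

Failure-to-file: 6 × 2% × £4,000.00 = £480.00 (under the 22.5% cap)
Failure-to-pay penalty = 0.5% × £4,000.00 × 6 mo = £120.00
Interest (16.2%/yr ÷ 12 = 1.35%/month): £4,000.00 × ((1 + 0.0135)^6 − 1) = £335.1338…
Penalties + interest = £600.0000 + £335.1338… = £935.13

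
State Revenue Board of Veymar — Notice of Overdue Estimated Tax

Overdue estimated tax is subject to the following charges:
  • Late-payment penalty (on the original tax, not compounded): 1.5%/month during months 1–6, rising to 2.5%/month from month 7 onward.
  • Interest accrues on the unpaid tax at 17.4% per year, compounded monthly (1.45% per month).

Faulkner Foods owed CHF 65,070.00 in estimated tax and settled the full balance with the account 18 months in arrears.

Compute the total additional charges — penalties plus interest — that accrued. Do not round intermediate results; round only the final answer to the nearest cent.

Penalty, months 1–6: 6 × 1.5% × CHF 65,070.00 = CHF 5,856.30
Penalty, months 7–18: 12 × 2.5% × CHF 65,070.00 = CHF 19,521.00
Interest: CHF 65,070.00 × ((1 + 0.0145)^18 − 1) = CHF 65,070.00 × 0.2957969… = CHF 19,247.5020…
Penalties + interest = CHF 25,377.3000 + CHF 19,247.5020… = CHF 44,624.80

CHF 44,624.80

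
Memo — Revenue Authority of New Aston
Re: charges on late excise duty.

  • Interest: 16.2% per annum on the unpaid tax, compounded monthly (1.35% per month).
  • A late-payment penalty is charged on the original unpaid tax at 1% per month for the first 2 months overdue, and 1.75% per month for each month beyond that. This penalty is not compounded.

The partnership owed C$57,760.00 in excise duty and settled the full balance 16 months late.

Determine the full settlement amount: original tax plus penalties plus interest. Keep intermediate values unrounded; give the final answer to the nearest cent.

Penalty, months 1–2: 2 × 1% × C$57,760.00 = C$1,155.20
Penalty, months 3–16: 14 × 1.75% × C$57,760.00 = C$14,151.20
Interest: C$57,760.00 × ((1 + 0.0135)^16 − 1) = C$57,760.00 × 0.2393103… = C$13,822.5612…
Total = C$57,760.00 + C$15,306.4000 + C$13,822.5612… = C$86,888.96

C$86,888.96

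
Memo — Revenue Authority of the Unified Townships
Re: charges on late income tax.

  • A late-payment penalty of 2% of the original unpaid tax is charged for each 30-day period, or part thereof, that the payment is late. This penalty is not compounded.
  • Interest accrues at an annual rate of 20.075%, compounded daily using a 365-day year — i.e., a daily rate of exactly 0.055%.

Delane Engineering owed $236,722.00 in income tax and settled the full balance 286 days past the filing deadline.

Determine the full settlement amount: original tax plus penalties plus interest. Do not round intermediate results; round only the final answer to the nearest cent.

Penalty periods: ⌈286/30⌉ = 10; penalty = 10 × 2% × $236,722.00 = $47,344.40
Interest: $236,722.00 × ((1 + 0.00055)^286 − 1) = $236,722.00 × 0.17029606… = $40,312.8236…
Total = $236,722.00 + $47,344.4000 + $40,312.8236… = $324,379.22

$324,379.22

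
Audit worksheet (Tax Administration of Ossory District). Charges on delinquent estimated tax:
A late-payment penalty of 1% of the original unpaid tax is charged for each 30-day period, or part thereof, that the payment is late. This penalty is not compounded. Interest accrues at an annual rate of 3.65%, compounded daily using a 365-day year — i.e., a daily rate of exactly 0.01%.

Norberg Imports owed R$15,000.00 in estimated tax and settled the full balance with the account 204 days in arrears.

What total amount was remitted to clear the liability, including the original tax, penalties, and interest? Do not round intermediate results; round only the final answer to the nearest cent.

Penalty periods: ⌈204/30⌉ = 7; penalty = 7 × 1% × R$15,000.00 = R$1,050.00
Interest: R$15,000.00 × ((1 + 0.0001)^204 − 1) = R$15,000.00 × 0.02060846… = R$309.1269…
Total = R$15,000.00 + R$1,050.0000 + R$309.1269… = R$16,359.13

R$16,359.13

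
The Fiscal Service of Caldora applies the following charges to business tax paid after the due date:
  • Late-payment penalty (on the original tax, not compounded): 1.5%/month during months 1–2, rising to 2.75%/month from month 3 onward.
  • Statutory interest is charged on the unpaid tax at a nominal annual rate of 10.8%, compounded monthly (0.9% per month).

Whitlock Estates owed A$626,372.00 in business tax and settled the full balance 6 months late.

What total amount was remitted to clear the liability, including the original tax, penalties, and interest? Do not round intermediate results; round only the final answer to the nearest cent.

Penalty, months 1–2: 2 × 1.5% × A$626,372.00 = A$18,791.16
Penalty, months 3–6: 4 × 2.75% × A$626,372.00 = A$68,900.92
Interest: A$626,372.00 × ((1 + 0.009)^6 − 1) = A$626,372.00 × 0.0552297… = A$34,594.3244…
Total = A$626,372.00 + A$87,692.0800 + A$34,594.3244… = A$748,658.40

A$748,658.40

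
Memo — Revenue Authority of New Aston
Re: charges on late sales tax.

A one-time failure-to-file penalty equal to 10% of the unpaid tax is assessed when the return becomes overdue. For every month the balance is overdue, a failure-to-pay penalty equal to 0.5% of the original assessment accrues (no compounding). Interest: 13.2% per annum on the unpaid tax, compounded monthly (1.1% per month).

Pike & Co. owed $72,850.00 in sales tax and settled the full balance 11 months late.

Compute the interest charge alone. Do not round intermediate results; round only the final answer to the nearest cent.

$9,316.02

Interest: $72,850.00 × ((1 + 0.011)^11 − 1) = $72,850.00 × 0.1278795… = $9,316.0232…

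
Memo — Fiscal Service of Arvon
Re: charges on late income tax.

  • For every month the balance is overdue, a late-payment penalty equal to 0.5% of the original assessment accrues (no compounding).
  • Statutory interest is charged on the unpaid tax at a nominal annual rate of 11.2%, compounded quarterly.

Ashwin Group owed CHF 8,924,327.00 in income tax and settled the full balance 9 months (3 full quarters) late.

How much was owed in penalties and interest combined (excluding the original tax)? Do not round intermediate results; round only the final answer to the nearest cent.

CHF 1,172,424.11

Late-payment penalty = 0.5% × CHF 8,924,327.00 × 9 mo = CHF 401,594.72…
Interest (11.2%/yr ÷ 4 = 2.8%/quarter): CHF 8,924,327.00 × ((1 + 0.028)^3 − 1) = CHF 770,829.3919…
Penalties + interest = CHF 401,594.7150 + CHF 770,829.3919… = CHF 1,172,424.11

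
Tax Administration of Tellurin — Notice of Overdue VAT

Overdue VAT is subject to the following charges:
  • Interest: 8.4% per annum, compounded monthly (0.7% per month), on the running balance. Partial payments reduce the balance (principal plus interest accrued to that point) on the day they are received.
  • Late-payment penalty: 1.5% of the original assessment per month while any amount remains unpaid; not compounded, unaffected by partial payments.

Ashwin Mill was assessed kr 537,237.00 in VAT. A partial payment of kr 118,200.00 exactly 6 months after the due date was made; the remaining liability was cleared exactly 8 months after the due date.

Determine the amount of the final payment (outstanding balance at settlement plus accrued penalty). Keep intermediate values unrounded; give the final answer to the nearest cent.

Balance at month 6: kr 537,237.0000 × (1 + 0.007)^6 = kr 560,199.5280…
After kr 118,200.00 payment: kr 560,199.5280… − kr 118,200.00 = kr 441,999.5280…
Balance at month 8: kr 441,999.5280… × (1 + 0.007)^2 = kr 448,209.1794…
Penalty: 8 × 1.5% × kr 537,237.00 = kr 64,468.44
Final settlement = outstanding balance + penalty = kr 448,209.1794… + kr 64,468.44 = kr 512,677.62

kr 512,677.62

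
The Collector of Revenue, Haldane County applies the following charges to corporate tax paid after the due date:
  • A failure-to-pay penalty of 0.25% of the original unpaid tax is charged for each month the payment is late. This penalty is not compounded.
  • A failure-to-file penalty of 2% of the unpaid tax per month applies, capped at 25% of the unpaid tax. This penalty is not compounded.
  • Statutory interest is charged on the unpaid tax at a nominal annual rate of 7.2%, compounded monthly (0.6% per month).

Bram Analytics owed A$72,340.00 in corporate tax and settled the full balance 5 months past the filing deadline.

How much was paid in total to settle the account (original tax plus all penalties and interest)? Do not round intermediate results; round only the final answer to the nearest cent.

A$82,674.65

Failure-to-file: 5 × 2% × A$72,340.00 = A$7,234.00 (under the 25% cap)
Failure-to-pay penalty: 5 × 0.25% × A$72,340.00 = A$904.25
Interest: A$72,340.00 × ((1 + 0.006)^5 − 1) = A$72,340.00 × 0.0303622… = A$2,196.3991…
Total = A$72,340.00 + A$8,138.2500 + A$2,196.3991… = A$82,674.65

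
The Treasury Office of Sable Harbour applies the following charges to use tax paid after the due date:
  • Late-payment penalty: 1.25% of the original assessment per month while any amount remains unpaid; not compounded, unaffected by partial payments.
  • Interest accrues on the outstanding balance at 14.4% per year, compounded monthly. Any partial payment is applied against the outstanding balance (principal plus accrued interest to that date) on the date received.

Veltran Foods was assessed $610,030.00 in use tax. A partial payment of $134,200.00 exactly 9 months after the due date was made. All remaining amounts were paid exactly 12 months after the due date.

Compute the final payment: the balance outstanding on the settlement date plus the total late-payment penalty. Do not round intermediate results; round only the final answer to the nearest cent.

$656,325.43

Monthly rate = 14.4% ÷ 12 = 1.2%
Balance at month 9: $610,030.0000 × (1 + 0.012)^9 = $679,165.7957…
After $134,200.00 payment: $679,165.7957… − $134,200.00 = $544,965.7957…
Balance at month 12: $544,965.7957… × (1 + 0.012)^3 = $564,820.9313…
Penalty: 12 × 1.25% × $610,030.00 = $91,504.50
Final settlement = outstanding balance + penalty = $564,820.9313… + $91,504.50 = $656,325.43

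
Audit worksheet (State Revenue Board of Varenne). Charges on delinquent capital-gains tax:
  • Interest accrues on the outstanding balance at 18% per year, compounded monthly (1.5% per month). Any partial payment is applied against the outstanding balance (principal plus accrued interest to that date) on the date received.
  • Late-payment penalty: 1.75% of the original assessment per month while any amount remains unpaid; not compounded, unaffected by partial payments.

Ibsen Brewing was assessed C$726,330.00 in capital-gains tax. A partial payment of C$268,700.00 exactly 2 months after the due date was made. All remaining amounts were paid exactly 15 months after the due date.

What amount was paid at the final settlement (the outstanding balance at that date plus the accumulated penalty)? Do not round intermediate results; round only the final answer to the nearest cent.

C$772,661.14

Balance at month 2: C$726,330.0000 × (1 + 0.015)^2 = C$748,283.3243…
After C$268,700.00 payment: C$748,283.3243… − C$268,700.00 = C$479,583.3243…
Balance at month 15: C$479,583.3243… × (1 + 0.015)^13 = C$581,999.5153…
Penalty: 15 × 1.75% × C$726,330.00 = C$190,661.63…
Final settlement = outstanding balance + penalty = C$581,999.5153… + C$190,661.63… = C$772,661.14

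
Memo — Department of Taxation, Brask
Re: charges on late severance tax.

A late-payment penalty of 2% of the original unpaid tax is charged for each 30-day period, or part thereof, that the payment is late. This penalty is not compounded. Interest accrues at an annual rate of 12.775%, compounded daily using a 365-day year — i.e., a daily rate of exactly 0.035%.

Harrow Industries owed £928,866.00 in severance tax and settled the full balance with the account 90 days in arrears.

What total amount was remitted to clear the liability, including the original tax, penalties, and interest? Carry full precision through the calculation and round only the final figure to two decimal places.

Penalty periods: ⌈90/30⌉ = 3; penalty = 3 × 2% × £928,866.00 = £55,731.96
Interest: £928,866.00 × ((1 + 0.00035)^90 − 1) = £928,866.00 × 0.03199569… = £29,719.7068…
Total = £928,866.00 + £55,731.9600 + £29,719.7068… = £1,014,317.67

£1,014,317.67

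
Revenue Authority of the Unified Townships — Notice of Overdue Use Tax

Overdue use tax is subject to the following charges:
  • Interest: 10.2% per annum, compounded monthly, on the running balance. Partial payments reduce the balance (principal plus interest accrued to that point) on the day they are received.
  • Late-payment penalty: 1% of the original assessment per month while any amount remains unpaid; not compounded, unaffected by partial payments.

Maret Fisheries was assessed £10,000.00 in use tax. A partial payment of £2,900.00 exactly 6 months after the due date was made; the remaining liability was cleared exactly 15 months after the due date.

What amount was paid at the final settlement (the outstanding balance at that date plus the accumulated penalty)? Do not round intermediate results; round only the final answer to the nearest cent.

Monthly rate = 10.2% ÷ 12 = 0.85%
Balance at month 6: £10,000.0000 × (1 + 0.0085)^6 = £10,520.9611…
After £2,900.00 payment: £10,520.9611… − £2,900.00 = £7,620.9611…
Balance at month 15: £7,620.9611… × (1 + 0.0085)^9 = £8,224.1849…
Penalty: 15 × 1% × £10,000.00 = £1,500.00
Final settlement = outstanding balance + penalty = £8,224.1849… + £1,500.00 = £9,724.18

£9,724.18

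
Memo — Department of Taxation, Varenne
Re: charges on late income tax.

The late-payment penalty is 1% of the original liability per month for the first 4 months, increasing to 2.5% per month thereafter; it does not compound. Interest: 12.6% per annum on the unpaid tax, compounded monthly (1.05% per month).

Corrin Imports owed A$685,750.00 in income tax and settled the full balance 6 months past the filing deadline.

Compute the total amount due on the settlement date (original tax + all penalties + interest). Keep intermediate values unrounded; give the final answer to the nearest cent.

A$791,819.81

Penalty, months 1–4: 4 × 1% × A$685,750.00 = A$27,430.00
Penalty, months 5–6: 2 × 2.5% × A$685,750.00 = A$34,287.50
Interest: A$685,750.00 × ((1 + 0.0105)^6 − 1) = A$685,750.00 × 0.0646771… = A$44,352.3114…
Total = A$685,750.00 + A$61,717.5000 + A$44,352.3114… = A$791,819.81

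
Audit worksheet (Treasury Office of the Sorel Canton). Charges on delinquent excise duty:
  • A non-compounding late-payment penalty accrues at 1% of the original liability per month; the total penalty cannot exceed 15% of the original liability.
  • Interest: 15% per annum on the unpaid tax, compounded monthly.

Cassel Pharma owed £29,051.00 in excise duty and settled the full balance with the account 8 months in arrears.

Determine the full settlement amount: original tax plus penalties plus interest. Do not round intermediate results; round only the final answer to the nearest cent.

Penalty: 8 × 1% × £29,051.00 = £2,324.08 (below the 15% cap of £4,357.65)
Interest (15%/yr ÷ 12 = 1.25%/month): £29,051.00 × ((1 + 0.0125)^8 − 1) = £3,035.4257…
Total = £29,051.00 + £2,324.0800 + £3,035.4257… = £34,410.51

£34,410.51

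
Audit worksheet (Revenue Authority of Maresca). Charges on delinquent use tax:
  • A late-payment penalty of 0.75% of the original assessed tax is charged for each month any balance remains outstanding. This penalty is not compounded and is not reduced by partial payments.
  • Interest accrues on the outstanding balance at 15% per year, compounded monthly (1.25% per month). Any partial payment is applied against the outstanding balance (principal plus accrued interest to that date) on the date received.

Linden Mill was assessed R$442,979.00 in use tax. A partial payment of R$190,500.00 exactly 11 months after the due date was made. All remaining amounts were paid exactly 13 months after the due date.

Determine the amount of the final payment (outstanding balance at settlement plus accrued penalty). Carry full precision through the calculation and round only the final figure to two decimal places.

R$368,515.44

Balance at month 11: R$442,979.0000 × (1 + 0.0125)^11 = R$507,841.8524…
After R$190,500.00 payment: R$507,841.8524… − R$190,500.00 = R$317,341.8524…
Balance at month 13: R$317,341.8524… × (1 + 0.0125)^2 = R$325,324.9833…
Penalty: 13 × 0.75% × R$442,979.00 = R$43,190.45…
Final settlement = outstanding balance + penalty = R$325,324.9833… + R$43,190.45… = R$368,515.44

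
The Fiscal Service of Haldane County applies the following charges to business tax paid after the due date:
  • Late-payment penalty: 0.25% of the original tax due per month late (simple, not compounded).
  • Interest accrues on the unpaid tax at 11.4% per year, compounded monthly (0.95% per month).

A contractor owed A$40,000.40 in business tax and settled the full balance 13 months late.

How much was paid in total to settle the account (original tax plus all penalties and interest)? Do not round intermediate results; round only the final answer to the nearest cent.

Late-payment penalty = 0.25% × A$40,000.40 × 13 mo = A$1,300.01…
Interest: A$40,000.40 × ((1 + 0.0095)^13 − 1) = A$40,000.40 × 0.1307906… = A$5,231.6777…
Total = A$40,000.40 + A$1,300.0130 + A$5,231.6777… = A$46,532.09

A$46,532.09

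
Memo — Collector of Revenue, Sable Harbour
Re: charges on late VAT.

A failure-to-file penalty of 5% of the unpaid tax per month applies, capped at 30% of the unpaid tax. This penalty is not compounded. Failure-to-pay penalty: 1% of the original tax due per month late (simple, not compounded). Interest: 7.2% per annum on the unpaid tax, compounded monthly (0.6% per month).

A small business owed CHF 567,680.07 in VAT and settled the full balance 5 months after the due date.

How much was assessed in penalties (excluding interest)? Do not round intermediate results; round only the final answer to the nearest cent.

CHF 170,304.02

Failure-to-file: 5 × 5% × CHF 567,680.07 = CHF 141,920.02… (under the 30% cap)
Failure-to-pay penalty = 1% × CHF 567,680.07 × 5 mo = CHF 28,384.00…
Total penalty = CHF 141,920.02… + CHF 28,384.00… = CHF 170,304.02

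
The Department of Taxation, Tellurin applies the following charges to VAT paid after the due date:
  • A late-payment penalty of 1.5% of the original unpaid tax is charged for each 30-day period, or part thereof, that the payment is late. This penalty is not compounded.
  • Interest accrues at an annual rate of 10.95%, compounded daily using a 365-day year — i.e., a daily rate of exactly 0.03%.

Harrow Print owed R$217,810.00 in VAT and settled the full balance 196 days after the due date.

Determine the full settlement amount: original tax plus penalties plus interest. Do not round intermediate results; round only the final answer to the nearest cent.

R$253,869.26

Penalty periods: ⌈196/30⌉ = 7; penalty = 7 × 1.5% × R$217,810.00 = R$22,870.05
Interest: R$217,810.00 × ((1 + 0.0003)^196 − 1) = R$217,810.00 × 0.06055375… = R$13,189.2133…
Total = R$217,810.00 + R$22,870.0500 + R$13,189.2133… = R$253,869.26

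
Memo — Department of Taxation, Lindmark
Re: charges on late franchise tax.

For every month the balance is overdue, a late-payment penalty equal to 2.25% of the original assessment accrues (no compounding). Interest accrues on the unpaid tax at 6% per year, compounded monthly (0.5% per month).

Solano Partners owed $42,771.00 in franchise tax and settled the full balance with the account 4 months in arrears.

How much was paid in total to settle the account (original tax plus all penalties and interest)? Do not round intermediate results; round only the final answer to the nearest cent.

$47,482.25

Late-payment penalty: 4 × 2.25% × $42,771.00 = $3,849.39
Interest: $42,771.00 × ((1 + 0.005)^4 − 1) = $42,771.00 × 0.0201505… = $861.8571…
Total = $42,771.00 + $3,849.3900 + $861.8571… = $47,482.25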